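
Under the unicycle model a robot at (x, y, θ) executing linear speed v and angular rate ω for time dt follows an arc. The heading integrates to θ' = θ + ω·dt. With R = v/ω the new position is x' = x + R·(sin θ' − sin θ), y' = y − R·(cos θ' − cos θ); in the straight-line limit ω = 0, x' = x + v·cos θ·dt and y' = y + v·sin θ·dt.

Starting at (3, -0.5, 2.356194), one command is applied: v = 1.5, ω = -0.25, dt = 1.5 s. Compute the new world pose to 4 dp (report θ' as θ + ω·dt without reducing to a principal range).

θ' = 2.3562 + -0.25·1.5 = 1.9812
R = v/ω = 1.5/-0.25 = -6.0000
x' = 3 + -6.0000·(sin 1.9812 − sin 2.3562) = 1.7409
y' = -0.5 − -6.0000·(cos 1.9812 − cos 2.3562) = 1.3488

(1.7409, 1.3488, 1.9812)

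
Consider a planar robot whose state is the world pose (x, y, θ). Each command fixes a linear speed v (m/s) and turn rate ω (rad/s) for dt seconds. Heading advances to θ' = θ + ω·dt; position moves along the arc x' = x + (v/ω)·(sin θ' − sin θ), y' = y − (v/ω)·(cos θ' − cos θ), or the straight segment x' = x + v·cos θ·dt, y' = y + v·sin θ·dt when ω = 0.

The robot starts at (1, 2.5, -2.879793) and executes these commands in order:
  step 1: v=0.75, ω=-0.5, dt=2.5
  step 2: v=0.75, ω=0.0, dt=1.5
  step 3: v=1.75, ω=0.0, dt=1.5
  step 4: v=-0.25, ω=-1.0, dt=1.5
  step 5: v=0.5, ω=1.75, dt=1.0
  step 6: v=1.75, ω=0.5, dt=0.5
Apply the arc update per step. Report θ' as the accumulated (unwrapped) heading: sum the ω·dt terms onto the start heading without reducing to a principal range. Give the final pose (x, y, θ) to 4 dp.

(-3.4559, 6.8594, -3.6298)

step 1: θ'=-4.1298 (R=-1.5000) → pose (-0.6408, 3.1236, -4.1298)
step 2: θ'=-4.1298 (straight) → pose (-1.2598, 4.0630, -4.1298)
step 3: θ'=-4.1298 (straight) → pose (-2.7040, 6.2550, -4.1298)
step 4: θ'=-5.6298 (R=0.2500) → pose (-2.7608, 5.9189, -5.6298)
step 5: θ'=-3.8798 (R=0.2857) → pose (-2.7422, 6.3571, -3.8798)
step 6: θ'=-3.6298 (R=3.5000) → pose (-3.4559, 6.8594, -3.6298)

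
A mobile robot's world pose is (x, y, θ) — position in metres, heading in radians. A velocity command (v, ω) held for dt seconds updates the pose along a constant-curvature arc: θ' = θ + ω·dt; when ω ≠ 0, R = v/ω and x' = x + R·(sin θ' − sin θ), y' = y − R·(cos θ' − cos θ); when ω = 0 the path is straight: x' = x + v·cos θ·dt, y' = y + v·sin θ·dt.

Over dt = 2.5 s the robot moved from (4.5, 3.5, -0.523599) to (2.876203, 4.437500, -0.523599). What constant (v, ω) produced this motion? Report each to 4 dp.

Δθ = -0.523599 − -0.523599 = 0.000000
ω = Δθ/dt = 0.000000/2.5 = 0.0000
ω = 0 → v = (Δx·cos θ + Δy·sin θ)/dt = -0.7500

v = -0.7500, ω = 0.0000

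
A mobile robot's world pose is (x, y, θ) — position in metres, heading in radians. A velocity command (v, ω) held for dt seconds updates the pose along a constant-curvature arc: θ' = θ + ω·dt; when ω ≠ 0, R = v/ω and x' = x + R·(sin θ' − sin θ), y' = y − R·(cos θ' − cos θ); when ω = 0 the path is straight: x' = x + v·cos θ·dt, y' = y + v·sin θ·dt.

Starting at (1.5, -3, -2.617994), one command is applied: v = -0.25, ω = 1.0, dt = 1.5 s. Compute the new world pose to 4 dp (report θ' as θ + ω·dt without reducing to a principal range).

(1.5998, -2.6741, -1.1180)

θ' = -2.6180 + 1.0·1.5 = -1.1180
R = v/ω = -0.25/1.0 = -0.2500
x' = 1.5 + -0.2500·(sin -1.1180 − sin -2.6180) = 1.5998
y' = -3 − -0.2500·(cos -1.1180 − cos -2.6180) = -2.6741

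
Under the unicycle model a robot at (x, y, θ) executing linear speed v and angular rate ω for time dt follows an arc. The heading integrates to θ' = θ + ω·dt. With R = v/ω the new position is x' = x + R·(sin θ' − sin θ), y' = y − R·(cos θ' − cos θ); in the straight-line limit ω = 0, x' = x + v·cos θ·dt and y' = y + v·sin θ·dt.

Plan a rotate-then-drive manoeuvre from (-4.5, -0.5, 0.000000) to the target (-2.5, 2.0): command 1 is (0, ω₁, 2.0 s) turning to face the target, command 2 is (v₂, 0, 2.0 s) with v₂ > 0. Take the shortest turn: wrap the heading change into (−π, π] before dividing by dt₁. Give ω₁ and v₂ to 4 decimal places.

ω₁ = 0.4480, v₂ = 1.6008

heading to target = atan2(2−-0.5, -2.5−-4.5) = 0.8961
Δθ = wrap(0.8961 − 0.0000) = 0.8961; ω₁ = Δθ/dt₁ = 0.4480
distance = √((-2.5−-4.5)² + (2−-0.5)²) = 3.2016; v₂ = distance/dt₂ = 1.6008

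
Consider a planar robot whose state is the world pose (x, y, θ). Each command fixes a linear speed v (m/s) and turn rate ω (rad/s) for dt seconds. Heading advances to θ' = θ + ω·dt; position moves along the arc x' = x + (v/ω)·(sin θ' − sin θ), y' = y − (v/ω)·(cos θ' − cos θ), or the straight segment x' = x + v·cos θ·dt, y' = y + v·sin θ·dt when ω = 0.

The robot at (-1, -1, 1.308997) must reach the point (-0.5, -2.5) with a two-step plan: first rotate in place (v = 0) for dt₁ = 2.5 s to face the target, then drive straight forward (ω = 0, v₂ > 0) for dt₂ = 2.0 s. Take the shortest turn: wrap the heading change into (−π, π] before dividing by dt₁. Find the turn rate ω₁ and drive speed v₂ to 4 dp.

heading to target = atan2(-2.5−-1, -0.5−-1) = -1.2490
Δθ = wrap(-1.2490 − 1.3090) = -2.5580; ω₁ = Δθ/dt₁ = -1.0232
distance = √((-0.5−-1)² + (-2.5−-1)²) = 1.5811; v₂ = distance/dt₂ = 0.7906

ω₁ = -1.0232, v₂ = 0.7906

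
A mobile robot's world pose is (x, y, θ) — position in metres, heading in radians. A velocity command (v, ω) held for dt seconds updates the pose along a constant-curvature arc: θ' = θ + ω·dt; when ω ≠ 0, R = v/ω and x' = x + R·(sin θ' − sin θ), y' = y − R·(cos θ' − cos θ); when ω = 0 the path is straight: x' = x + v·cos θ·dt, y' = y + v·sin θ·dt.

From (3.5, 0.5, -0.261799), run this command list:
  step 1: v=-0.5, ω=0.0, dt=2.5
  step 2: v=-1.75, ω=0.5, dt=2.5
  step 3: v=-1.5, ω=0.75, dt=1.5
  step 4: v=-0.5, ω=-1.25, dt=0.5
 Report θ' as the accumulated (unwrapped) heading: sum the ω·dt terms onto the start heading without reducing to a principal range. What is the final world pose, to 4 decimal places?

(-1.5227, -3.0038, 1.4882)

step 1: θ'=-0.2618 (straight) → pose (2.2926, 0.8235, -0.2618)
step 2: θ'=0.9882 (R=-3.5000) → pose (-1.5359, -0.6315, 0.9882)
step 3: θ'=2.1132 (R=-2.0000) → pose (-1.5788, -2.7643, 2.1132)
step 4: θ'=1.4882 (R=0.4000) → pose (-1.5227, -3.0038, 1.4882)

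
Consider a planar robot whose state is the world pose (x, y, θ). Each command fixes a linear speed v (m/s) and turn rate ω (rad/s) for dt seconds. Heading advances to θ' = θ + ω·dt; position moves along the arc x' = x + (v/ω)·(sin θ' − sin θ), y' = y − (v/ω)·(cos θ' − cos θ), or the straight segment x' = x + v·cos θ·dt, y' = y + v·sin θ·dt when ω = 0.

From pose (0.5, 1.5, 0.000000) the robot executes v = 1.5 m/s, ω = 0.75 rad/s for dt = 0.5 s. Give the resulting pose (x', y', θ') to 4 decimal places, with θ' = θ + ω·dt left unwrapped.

(1.2325, 1.6390, 0.3750)

θ' = 0.0000 + 0.75·0.5 = 0.3750
R = v/ω = 1.5/0.75 = 2.0000
x' = 0.5 + 2.0000·(sin 0.3750 − sin 0.0000) = 1.2325
y' = 1.5 − 2.0000·(cos 0.3750 − cos 0.0000) = 1.6390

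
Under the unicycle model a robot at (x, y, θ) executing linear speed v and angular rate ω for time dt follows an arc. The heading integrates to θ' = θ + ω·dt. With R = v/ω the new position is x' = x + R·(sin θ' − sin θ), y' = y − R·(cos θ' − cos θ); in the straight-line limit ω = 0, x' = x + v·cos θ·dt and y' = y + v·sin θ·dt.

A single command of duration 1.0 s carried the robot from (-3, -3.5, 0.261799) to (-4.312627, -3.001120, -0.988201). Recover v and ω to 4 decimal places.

v = -1.5000, ω = -1.2500

Δθ = -0.988201 − 0.261799 = -1.250000
ω = Δθ/dt = -1.250000/1.0 = -1.2500
R = Δx/(sin θ' − sin θ) = 1.2000
v = R·ω = 1.2000·-1.2500 = -1.5000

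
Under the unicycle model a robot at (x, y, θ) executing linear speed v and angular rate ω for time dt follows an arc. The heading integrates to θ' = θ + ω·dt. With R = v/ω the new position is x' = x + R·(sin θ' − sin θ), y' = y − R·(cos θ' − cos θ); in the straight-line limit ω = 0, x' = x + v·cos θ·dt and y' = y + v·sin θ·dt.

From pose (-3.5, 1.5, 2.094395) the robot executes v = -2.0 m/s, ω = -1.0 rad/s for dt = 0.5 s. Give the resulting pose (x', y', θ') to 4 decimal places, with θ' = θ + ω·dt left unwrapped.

θ' = 2.0944 + -1.0·0.5 = 1.5944
R = v/ω = -2.0/-1.0 = 2.0000
x' = -3.5 + 2.0000·(sin 1.5944 − sin 2.0944) = -3.2326
y' = 1.5 − 2.0000·(cos 1.5944 − cos 2.0944) = 0.5472

(-3.2326, 0.5472, 1.5944)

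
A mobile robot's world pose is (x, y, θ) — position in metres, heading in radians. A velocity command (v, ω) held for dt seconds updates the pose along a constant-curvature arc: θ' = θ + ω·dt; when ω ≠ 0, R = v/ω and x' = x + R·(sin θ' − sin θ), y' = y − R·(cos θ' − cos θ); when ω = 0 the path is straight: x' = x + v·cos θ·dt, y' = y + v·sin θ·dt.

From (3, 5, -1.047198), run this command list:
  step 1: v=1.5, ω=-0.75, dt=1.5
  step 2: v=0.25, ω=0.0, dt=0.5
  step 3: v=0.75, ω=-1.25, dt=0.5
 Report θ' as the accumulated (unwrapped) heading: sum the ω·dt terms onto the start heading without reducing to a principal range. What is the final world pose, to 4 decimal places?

step 1: θ'=-2.1722 (R=-2.0000) → pose (2.9170, 2.8684, -2.1722)
step 2: θ'=-2.1722 (straight) → pose (2.8463, 2.7653, -2.1722)
step 3: θ'=-2.7972 (R=-0.6000) → pose (2.5542, 2.5400, -2.7972)

(2.5542, 2.5400, -2.7972)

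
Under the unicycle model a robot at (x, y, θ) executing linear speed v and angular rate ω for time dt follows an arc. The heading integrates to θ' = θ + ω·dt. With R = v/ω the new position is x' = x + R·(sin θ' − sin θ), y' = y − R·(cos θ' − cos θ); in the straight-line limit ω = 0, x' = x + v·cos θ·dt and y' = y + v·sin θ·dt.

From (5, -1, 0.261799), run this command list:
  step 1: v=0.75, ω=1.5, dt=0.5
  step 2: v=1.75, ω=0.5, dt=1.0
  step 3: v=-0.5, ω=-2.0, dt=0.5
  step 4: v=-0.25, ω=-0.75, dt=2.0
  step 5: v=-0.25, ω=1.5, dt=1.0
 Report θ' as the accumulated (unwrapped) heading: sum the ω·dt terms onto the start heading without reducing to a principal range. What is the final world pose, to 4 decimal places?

(5.0316, 0.8252, 0.5118)

step 1: θ'=1.0118 (R=0.5000) → pose (5.2945, -0.7822, 1.0118)
step 2: θ'=1.5118 (R=3.5000) → pose (5.8211, 0.8676, 1.5118)
step 3: θ'=0.5118 (R=0.2500) → pose (5.6940, 0.6644, 0.5118)
step 4: θ'=-0.9882 (R=0.3333) → pose (5.2524, 0.7716, -0.9882)
step 5: θ'=0.5118 (R=-0.1667) → pose (5.0316, 0.8252, 0.5118)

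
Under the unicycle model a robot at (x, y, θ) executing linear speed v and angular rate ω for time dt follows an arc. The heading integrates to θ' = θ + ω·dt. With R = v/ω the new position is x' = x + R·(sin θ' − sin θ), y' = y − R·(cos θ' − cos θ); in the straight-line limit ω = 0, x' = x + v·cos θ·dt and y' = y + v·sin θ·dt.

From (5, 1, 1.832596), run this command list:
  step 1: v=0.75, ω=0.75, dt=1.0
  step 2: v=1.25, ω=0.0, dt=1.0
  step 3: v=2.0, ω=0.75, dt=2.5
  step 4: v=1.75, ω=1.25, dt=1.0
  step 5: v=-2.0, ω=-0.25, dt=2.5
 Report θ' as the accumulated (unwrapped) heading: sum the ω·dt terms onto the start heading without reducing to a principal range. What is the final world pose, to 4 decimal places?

(-3.0008, 2.9525, 5.0826)

step 1: θ'=2.5826 (R=1.0000) → pose (4.5644, 1.5890, 2.5826)
step 2: θ'=2.5826 (straight) → pose (3.5047, 2.2519, 2.5826)
step 3: θ'=4.4576 (R=2.6667) → pose (-0.4901, 0.6632, 4.4576)
step 4: θ'=5.7076 (R=1.4000) → pose (0.1026, -0.8640, 5.7076)
step 5: θ'=5.0826 (R=8.0000) → pose (-3.0008, 2.9525, 5.0826)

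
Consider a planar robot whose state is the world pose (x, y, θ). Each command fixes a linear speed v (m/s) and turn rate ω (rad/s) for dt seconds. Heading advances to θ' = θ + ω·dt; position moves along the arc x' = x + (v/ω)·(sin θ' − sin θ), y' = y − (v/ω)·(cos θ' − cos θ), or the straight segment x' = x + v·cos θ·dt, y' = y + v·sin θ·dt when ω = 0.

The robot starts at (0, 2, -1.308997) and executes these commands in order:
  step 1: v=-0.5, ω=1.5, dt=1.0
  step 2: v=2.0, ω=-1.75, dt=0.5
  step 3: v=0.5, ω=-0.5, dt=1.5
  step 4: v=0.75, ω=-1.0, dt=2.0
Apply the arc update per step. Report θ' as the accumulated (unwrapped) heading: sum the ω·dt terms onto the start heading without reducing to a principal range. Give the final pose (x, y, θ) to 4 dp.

step 1: θ'=0.1910 (R=-0.3333) → pose (-0.3853, 2.2410, 0.1910)
step 2: θ'=-0.6840 (R=-1.1429) → pose (0.5539, 2.0047, -0.6840)
step 3: θ'=-1.4340 (R=-1.0000) → pose (0.9126, 1.3660, -1.4340)
step 4: θ'=-3.4340 (R=-0.7500) → pose (-0.0465, 0.5456, -3.4340)

(-0.0465, 0.5456, -3.4340)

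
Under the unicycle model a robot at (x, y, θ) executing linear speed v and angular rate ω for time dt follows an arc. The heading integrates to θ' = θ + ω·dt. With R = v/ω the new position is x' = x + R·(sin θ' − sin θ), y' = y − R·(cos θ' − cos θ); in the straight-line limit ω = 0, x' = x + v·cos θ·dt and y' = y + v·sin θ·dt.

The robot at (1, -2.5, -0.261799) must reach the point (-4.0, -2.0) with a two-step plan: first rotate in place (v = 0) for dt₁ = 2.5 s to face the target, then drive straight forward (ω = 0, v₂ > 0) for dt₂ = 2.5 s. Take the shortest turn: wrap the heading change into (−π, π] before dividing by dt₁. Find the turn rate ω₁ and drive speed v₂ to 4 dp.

heading to target = atan2(-2−-2.5, -4−1) = 3.0419
Δθ = wrap(3.0419 − -0.2618) = -2.9795; ω₁ = Δθ/dt₁ = -1.1918
distance = √((-4−1)² + (-2−-2.5)²) = 5.0249; v₂ = distance/dt₂ = 2.0100

ω₁ = -1.1918, v₂ = 2.0100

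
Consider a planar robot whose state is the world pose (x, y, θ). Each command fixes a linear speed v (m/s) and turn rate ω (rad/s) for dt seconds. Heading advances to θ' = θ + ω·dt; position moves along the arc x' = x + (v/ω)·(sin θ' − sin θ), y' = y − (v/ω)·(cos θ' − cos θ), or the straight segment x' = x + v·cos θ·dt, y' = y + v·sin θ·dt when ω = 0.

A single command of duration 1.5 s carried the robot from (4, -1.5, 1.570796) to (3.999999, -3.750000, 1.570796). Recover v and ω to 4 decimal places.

v = -1.5000, ω = 0.0000

Δθ = 1.570796 − 1.570796 = 0.000000
ω = Δθ/dt = 0.000000/1.5 = 0.0000
ω = 0 → v = (Δx·cos θ + Δy·sin θ)/dt = -1.5000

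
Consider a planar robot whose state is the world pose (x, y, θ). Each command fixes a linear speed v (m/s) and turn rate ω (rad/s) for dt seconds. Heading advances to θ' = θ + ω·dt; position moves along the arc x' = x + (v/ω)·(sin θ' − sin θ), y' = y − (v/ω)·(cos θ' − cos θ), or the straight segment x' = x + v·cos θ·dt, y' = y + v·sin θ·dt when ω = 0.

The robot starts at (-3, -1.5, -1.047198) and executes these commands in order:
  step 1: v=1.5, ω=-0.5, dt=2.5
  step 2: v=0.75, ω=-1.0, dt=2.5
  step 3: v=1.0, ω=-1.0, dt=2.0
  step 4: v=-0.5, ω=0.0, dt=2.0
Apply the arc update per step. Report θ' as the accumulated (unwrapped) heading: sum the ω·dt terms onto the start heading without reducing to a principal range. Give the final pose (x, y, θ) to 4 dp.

step 1: θ'=-2.2972 (R=-3.0000) → pose (-3.3554, -4.9926, -2.2972)
step 2: θ'=-4.7972 (R=-0.7500) → pose (-4.6634, -4.4309, -4.7972)
step 3: θ'=-6.7972 (R=-1.0000) → pose (-3.1753, -3.6448, -6.7972)
step 4: θ'=-6.7972 (straight) → pose (-4.0460, -3.1531, -6.7972)

(-4.0460, -3.1531, -6.7972)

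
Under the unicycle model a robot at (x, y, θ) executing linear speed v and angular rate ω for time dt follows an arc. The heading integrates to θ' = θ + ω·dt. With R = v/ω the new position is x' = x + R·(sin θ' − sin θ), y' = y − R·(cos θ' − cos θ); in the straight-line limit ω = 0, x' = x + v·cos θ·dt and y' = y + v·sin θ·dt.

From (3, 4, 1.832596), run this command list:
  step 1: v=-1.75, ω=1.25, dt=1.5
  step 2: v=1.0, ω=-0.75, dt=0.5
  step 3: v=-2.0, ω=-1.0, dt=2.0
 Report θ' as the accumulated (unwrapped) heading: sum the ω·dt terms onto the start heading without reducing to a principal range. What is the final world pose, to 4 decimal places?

(6.9644, 0.5615, 1.3326)

step 1: θ'=3.7076 (R=-1.4000) → pose (5.1031, 3.1807, 3.7076)
step 2: θ'=3.3326 (R=-1.3333) → pose (4.6412, 2.9970, 3.3326)
step 3: θ'=1.3326 (R=2.0000) → pose (6.9644, 0.5615, 1.3326)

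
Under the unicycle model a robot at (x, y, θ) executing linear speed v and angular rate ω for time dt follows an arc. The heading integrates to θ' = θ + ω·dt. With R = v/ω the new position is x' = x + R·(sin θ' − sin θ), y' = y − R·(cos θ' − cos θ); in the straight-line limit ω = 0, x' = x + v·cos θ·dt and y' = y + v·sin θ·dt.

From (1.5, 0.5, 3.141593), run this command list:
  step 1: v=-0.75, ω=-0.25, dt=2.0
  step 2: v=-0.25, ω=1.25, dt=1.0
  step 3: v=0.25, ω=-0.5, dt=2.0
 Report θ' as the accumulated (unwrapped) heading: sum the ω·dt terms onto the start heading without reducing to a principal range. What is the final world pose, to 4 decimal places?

step 1: θ'=2.6416 (R=3.0000) → pose (2.9383, 0.1327, 2.6416)
step 2: θ'=3.8916 (R=-0.2000) → pose (3.1705, 0.1619, 3.8916)
step 3: θ'=2.8916 (R=-0.5000) → pose (2.7060, 0.0433, 2.8916)

(2.7060, 0.0433, 2.8916)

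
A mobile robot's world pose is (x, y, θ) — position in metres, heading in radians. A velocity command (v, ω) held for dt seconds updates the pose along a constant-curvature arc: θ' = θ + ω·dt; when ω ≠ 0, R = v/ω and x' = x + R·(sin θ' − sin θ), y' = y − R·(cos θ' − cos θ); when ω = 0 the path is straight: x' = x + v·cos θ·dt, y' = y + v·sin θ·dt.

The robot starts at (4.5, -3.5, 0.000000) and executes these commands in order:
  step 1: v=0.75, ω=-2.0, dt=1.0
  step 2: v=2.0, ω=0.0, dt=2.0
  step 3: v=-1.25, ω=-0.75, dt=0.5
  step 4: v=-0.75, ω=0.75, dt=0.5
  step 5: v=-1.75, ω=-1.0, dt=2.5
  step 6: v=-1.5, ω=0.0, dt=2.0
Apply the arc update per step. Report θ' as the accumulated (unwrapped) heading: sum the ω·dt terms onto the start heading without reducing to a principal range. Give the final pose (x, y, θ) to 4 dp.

(7.6857, -10.1492, -4.5000)

step 1: θ'=-2.0000 (R=-0.3750) → pose (4.8410, -4.0311, -2.0000)
step 2: θ'=-2.0000 (straight) → pose (3.1764, -7.6682, -2.0000)
step 3: θ'=-2.3750 (R=1.6667) → pose (3.5358, -7.1614, -2.3750)
step 4: θ'=-2.0000 (R=-1.0000) → pose (3.7514, -6.8572, -2.0000)
step 5: θ'=-4.5000 (R=1.7500) → pose (7.0533, -7.2166, -4.5000)
step 6: θ'=-4.5000 (straight) → pose (7.6857, -10.1492, -4.5000)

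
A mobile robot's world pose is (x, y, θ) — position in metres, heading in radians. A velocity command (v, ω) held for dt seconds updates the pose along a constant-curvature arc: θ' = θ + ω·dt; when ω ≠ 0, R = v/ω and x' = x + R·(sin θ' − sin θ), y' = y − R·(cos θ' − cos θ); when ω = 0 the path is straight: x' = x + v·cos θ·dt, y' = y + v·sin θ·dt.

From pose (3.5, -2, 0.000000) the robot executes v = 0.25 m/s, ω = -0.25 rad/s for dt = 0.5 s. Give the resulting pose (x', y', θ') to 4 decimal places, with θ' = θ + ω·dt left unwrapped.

θ' = 0.0000 + -0.25·0.5 = -0.1250
R = v/ω = 0.25/-0.25 = -1.0000
x' = 3.5 + -1.0000·(sin -0.1250 − sin 0.0000) = 3.6247
y' = -2 − -1.0000·(cos -0.1250 − cos 0.0000) = -2.0078

(3.6247, -2.0078, -0.1250)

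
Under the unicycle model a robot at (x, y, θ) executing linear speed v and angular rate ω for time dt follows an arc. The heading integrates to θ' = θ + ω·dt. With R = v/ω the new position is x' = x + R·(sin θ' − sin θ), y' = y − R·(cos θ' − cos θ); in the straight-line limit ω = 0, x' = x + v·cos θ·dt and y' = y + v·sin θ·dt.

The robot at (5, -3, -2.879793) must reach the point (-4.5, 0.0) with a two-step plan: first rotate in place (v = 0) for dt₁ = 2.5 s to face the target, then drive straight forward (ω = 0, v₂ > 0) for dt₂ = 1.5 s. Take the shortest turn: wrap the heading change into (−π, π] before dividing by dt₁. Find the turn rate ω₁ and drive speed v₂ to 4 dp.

heading to target = atan2(0−-3, -4.5−5) = 2.8357
Δθ = wrap(2.8357 − -2.8798) = -0.5677; ω₁ = Δθ/dt₁ = -0.2271
distance = √((-4.5−5)² + (0−-3)²) = 9.9624; v₂ = distance/dt₂ = 6.6416

ω₁ = -0.2271, v₂ = 6.6416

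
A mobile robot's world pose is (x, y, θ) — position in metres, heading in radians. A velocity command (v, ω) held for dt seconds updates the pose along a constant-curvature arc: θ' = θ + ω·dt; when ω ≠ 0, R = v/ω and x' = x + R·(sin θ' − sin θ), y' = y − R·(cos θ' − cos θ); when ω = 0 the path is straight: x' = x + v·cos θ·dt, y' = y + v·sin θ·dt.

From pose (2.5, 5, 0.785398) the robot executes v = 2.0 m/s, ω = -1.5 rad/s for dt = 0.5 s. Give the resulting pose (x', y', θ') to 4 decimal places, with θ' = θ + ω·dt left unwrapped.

(3.3956, 5.3897, 0.0354)

θ' = 0.7854 + -1.5·0.5 = 0.0354
R = v/ω = 2.0/-1.5 = -1.3333
x' = 2.5 + -1.3333·(sin 0.0354 − sin 0.7854) = 3.3956
y' = 5 − -1.3333·(cos 0.0354 − cos 0.7854) = 5.3897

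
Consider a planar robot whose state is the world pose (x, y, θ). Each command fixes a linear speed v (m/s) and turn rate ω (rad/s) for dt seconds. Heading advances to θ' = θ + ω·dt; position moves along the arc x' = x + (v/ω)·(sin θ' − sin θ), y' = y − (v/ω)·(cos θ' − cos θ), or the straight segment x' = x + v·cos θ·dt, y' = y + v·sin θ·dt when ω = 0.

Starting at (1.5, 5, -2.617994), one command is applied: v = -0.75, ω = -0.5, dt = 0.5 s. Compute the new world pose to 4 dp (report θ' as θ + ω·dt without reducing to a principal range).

(1.8447, 5.1452, -2.8680)

θ' = -2.6180 + -0.5·0.5 = -2.8680
R = v/ω = -0.75/-0.5 = 1.5000
x' = 1.5 + 1.5000·(sin -2.8680 − sin -2.6180) = 1.8447
y' = 5 − 1.5000·(cos -2.8680 − cos -2.6180) = 5.1452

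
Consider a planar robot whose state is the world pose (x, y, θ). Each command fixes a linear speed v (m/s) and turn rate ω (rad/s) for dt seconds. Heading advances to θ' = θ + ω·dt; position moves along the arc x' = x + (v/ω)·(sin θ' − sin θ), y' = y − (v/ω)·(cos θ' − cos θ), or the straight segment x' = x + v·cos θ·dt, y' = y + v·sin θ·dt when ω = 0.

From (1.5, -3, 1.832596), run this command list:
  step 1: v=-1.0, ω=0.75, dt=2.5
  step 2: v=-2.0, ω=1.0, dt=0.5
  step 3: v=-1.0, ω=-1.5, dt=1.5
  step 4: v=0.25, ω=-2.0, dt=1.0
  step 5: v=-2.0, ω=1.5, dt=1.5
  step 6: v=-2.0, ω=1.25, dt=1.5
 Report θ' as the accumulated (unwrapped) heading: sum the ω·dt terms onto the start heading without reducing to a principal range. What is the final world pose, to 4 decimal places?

step 1: θ'=3.7076 (R=-1.3333) → pose (3.5029, -3.7803, 3.7076)
step 2: θ'=4.2076 (R=-2.0000) → pose (4.1809, -3.0595, 4.2076)
step 3: θ'=1.9576 (R=0.6667) → pose (5.3819, -3.1304, 1.9576)
step 4: θ'=-0.0424 (R=-0.1250) → pose (5.5029, -2.9584, -0.0424)
step 5: θ'=2.2076 (R=-1.3333) → pose (4.3744, -5.0833, 2.2076)
step 6: θ'=4.0826 (R=-1.6000) → pose (6.9539, -5.0743, 4.0826)

(6.9539, -5.0743, 4.0826)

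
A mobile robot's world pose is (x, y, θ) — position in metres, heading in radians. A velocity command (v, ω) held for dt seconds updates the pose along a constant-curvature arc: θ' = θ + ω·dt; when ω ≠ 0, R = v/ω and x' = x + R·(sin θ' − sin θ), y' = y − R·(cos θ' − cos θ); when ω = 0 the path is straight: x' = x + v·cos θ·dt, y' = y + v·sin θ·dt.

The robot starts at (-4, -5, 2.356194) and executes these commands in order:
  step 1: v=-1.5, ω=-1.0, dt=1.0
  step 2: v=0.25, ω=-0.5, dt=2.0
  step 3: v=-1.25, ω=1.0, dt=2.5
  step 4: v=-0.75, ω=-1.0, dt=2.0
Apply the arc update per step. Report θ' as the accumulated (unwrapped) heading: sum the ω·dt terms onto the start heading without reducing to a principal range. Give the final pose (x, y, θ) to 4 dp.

step 1: θ'=1.3562 (R=1.5000) → pose (-3.5951, -6.3801, 1.3562)
step 2: θ'=0.3562 (R=-0.5000) → pose (-3.2809, -6.0180, 0.3562)
step 3: θ'=2.8562 (R=-1.2500) → pose (-3.1969, -8.3889, 2.8562)
step 4: θ'=0.8562 (R=0.7500) → pose (-2.8416, -9.6001, 0.8562)

(-2.8416, -9.6001, 0.8562)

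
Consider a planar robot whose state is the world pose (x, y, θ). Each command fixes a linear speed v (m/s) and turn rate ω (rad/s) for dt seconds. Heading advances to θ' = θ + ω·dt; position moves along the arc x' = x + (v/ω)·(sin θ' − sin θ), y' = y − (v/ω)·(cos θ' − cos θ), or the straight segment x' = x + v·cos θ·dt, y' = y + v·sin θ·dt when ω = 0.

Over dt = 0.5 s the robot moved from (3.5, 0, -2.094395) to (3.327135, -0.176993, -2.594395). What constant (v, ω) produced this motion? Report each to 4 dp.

v = 0.5000, ω = -1.0000

Δθ = -2.594395 − -2.094395 = -0.500000
ω = Δθ/dt = -0.500000/0.5 = -1.0000
R = −Δy/(cos θ' − cos θ) = -0.5000
v = R·ω = -0.5000·-1.0000 = 0.5000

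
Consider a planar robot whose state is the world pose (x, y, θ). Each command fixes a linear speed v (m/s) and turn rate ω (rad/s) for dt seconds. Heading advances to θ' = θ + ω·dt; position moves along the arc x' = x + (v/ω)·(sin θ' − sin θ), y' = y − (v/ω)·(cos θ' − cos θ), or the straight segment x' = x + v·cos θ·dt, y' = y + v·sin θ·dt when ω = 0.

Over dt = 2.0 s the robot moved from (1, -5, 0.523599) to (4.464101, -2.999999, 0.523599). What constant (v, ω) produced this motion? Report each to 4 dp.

Δθ = 0.523599 − 0.523599 = 0.000000
ω = Δθ/dt = 0.000000/2.0 = 0.0000
ω = 0 → v = (Δx·cos θ + Δy·sin θ)/dt = 2.0000

v = 2.0000, ω = 0.0000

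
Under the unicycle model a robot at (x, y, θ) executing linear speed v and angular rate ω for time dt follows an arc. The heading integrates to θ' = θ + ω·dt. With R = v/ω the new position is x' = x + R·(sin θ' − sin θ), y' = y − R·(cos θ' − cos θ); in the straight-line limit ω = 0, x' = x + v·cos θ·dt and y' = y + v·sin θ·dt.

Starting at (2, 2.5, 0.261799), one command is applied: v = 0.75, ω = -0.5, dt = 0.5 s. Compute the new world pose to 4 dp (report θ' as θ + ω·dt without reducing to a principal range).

(2.3705, 2.5510, 0.0118)

θ' = 0.2618 + -0.5·0.5 = 0.0118
R = v/ω = 0.75/-0.5 = -1.5000
x' = 2 + -1.5000·(sin 0.0118 − sin 0.2618) = 2.3705
y' = 2.5 − -1.5000·(cos 0.0118 − cos 0.2618) = 2.5510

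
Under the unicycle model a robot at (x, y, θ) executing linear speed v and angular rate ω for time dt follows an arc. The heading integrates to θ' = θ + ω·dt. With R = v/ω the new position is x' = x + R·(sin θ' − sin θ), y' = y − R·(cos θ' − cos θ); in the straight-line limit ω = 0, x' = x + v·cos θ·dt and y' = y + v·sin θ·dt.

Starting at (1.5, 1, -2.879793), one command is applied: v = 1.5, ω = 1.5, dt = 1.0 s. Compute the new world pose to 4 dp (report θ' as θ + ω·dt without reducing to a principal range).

(0.7770, -0.1558, -1.3798)

θ' = -2.8798 + 1.5·1.0 = -1.3798
R = v/ω = 1.5/1.5 = 1.0000
x' = 1.5 + 1.0000·(sin -1.3798 − sin -2.8798) = 0.7770
y' = 1 − 1.0000·(cos -1.3798 − cos -2.8798) = -0.1558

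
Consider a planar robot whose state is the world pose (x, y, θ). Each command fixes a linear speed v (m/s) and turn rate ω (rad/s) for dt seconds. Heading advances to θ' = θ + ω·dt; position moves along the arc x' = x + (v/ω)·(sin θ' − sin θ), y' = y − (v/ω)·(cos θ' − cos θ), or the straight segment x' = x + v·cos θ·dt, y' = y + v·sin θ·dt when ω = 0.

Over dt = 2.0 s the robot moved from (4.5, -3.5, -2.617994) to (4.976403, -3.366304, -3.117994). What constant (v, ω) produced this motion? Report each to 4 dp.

v = -0.2500, ω = -0.2500

Δθ = -3.117994 − -2.617994 = -0.500000
ω = Δθ/dt = -0.500000/2.0 = -0.2500
R = Δx/(sin θ' − sin θ) = 1.0000
v = R·ω = 1.0000·-0.2500 = -0.2500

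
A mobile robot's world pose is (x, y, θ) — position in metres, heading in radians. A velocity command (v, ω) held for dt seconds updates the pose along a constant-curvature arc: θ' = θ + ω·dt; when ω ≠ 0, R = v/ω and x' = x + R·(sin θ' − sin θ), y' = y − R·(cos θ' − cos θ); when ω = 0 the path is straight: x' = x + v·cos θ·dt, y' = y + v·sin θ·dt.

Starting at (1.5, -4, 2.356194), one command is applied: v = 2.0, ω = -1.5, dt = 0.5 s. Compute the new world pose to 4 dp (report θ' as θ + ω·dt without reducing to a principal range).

θ' = 2.3562 + -1.5·0.5 = 1.6062
R = v/ω = 2.0/-1.5 = -1.3333
x' = 1.5 + -1.3333·(sin 1.6062 − sin 2.3562) = 1.1103
y' = -4 − -1.3333·(cos 1.6062 − cos 2.3562) = -3.1044

(1.1103, -3.1044, 1.6062)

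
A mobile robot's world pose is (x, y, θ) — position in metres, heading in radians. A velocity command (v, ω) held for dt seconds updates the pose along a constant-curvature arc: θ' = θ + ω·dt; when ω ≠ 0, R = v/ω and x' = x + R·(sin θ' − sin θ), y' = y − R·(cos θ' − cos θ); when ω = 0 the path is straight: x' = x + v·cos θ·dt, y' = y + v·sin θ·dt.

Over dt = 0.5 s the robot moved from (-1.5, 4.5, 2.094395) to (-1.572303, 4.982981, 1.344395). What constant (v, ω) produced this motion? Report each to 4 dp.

Δθ = 1.344395 − 2.094395 = -0.750000
ω = Δθ/dt = -0.750000/0.5 = -1.5000
R = −Δy/(cos θ' − cos θ) = -0.6667
v = R·ω = -0.6667·-1.5000 = 1.0000

v = 1.0000, ω = -1.5000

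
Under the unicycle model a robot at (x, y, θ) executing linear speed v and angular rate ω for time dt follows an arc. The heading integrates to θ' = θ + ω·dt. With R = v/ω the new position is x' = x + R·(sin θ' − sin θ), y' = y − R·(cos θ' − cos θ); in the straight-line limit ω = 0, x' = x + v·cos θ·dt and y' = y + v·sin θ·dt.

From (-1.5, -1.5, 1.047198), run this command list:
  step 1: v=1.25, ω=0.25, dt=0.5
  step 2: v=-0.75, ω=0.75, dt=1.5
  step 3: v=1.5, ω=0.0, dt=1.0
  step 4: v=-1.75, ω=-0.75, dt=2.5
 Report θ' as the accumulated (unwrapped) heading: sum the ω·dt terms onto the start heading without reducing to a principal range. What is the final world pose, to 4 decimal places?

(-2.8325, -4.5498, 0.4222)

step 1: θ'=1.1722 (R=5.0000) → pose (-1.2221, -0.9406, 1.1722)
step 2: θ'=2.2972 (R=-1.0000) → pose (-1.0481, -1.9929, 2.2972)
step 3: θ'=2.2972 (straight) → pose (-2.0443, -0.8716, 2.2972)
step 4: θ'=0.4222 (R=2.3333) → pose (-2.8325, -4.5498, 0.4222)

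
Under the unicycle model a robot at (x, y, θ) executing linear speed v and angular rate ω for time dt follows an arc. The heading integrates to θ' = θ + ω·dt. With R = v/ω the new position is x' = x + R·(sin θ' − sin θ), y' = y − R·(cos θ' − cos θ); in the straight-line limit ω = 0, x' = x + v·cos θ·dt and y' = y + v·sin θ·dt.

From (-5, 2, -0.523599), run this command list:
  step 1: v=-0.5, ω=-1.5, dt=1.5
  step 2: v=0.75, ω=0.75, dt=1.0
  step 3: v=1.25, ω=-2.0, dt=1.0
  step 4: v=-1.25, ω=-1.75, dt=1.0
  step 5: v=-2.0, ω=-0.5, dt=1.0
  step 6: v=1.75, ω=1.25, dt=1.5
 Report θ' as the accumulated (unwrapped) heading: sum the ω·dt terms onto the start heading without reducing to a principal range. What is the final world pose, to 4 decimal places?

step 1: θ'=-2.7736 (R=0.3333) → pose (-4.9532, 2.5997, -2.7736)
step 2: θ'=-2.0236 (R=1.0000) → pose (-5.4927, 2.1041, -2.0236)
step 3: θ'=-4.0236 (R=-0.6250) → pose (-6.5373, 1.9803, -4.0236)
step 4: θ'=-5.7736 (R=0.7143) → pose (-6.7403, 0.9028, -5.7736)
step 5: θ'=-6.2736 (R=4.0000) → pose (-8.6532, 0.3947, -6.2736)
step 6: θ'=-4.3986 (R=1.4000) → pose (-7.3350, 2.2268, -4.3986)

(-7.3350, 2.2268, -4.3986)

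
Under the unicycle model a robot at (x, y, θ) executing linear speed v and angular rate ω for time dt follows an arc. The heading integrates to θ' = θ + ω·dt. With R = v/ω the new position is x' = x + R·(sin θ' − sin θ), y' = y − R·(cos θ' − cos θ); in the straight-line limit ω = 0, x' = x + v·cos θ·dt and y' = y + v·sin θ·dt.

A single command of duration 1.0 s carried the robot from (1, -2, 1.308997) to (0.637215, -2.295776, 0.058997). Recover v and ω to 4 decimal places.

v = -0.5000, ω = -1.2500

Δθ = 0.058997 − 1.308997 = -1.250000
ω = Δθ/dt = -1.250000/1.0 = -1.2500
R = Δx/(sin θ' − sin θ) = 0.4000
v = R·ω = 0.4000·-1.2500 = -0.5000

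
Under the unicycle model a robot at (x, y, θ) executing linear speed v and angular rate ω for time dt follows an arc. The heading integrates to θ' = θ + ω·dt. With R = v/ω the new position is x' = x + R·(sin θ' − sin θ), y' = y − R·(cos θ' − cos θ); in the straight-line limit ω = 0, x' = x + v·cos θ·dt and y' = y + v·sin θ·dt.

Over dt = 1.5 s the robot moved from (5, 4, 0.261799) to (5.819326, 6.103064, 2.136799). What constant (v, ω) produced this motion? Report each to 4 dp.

Δθ = 2.136799 − 0.261799 = 1.875000
ω = Δθ/dt = 1.875000/1.5 = 1.2500
R = −Δy/(cos θ' − cos θ) = 1.4000
v = R·ω = 1.4000·1.2500 = 1.7500

v = 1.7500, ω = 1.2500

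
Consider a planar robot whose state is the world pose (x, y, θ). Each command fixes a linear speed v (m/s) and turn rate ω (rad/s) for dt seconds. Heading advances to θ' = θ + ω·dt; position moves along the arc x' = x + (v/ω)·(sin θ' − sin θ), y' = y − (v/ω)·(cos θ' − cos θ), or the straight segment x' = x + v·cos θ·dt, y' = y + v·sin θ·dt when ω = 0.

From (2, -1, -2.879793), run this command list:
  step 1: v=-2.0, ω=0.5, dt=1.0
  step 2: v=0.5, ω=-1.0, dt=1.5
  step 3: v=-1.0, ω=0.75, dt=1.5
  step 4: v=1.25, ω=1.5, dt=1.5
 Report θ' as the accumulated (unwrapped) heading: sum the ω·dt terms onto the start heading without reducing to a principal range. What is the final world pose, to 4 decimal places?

step 1: θ'=-2.3798 (R=-4.0000) → pose (3.7256, -0.0307, -2.3798)
step 2: θ'=-3.8798 (R=-0.5000) → pose (3.0440, -0.0387, -3.8798)
step 3: θ'=-2.7548 (R=-1.3333) → pose (4.4443, -0.2873, -2.7548)
step 4: θ'=-0.5048 (R=0.8333) → pose (4.3556, -1.7885, -0.5048)

(4.3556, -1.7885, -0.5048)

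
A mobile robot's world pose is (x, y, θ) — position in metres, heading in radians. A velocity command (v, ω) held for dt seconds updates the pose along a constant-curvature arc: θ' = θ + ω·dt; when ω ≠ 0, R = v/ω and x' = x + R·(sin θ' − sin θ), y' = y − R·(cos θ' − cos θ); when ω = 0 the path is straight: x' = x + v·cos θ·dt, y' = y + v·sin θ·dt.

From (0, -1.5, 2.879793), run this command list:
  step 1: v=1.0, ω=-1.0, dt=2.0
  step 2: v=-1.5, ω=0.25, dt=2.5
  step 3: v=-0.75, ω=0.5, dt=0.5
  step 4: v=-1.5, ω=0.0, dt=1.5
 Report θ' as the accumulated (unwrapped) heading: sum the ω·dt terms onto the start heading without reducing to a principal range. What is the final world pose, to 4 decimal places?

step 1: θ'=0.8798 (R=-1.0000) → pose (-0.5118, 0.1032, 0.8798)
step 2: θ'=1.5048 (R=-6.0000) → pose (-1.8751, -3.3249, 1.5048)
step 3: θ'=1.7548 (R=-1.5000) → pose (-1.8530, -3.6983, 1.7548)
step 4: θ'=1.7548 (straight) → pose (-1.4414, -5.9103, 1.7548)

(-1.4414, -5.9103, 1.7548)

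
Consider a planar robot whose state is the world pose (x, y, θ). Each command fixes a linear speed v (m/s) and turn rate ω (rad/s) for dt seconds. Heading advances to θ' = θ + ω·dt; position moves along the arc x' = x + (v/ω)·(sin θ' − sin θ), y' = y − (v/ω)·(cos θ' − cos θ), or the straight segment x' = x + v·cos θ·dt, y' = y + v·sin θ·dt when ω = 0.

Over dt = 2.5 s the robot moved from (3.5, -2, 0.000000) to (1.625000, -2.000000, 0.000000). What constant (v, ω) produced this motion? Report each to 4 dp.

v = -0.7500, ω = 0.0000

Δθ = 0.000000 − 0.000000 = 0.000000
ω = Δθ/dt = 0.000000/2.5 = 0.0000
ω = 0 → v = (Δx·cos θ + Δy·sin θ)/dt = -0.7500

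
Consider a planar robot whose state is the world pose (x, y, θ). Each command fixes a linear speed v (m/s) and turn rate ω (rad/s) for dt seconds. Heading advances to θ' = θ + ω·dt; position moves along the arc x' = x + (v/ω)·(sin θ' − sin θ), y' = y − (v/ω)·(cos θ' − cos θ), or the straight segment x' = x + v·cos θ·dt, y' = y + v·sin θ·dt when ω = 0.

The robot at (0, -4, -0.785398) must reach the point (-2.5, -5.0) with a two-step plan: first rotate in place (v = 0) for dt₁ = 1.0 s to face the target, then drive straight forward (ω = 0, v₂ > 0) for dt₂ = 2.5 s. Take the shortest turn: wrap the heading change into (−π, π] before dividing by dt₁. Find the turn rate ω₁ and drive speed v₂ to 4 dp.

ω₁ = -1.9757, v₂ = 1.0770

heading to target = atan2(-5−-4, -2.5−0) = -2.7611
Δθ = wrap(-2.7611 − -0.7854) = -1.9757; ω₁ = Δθ/dt₁ = -1.9757
distance = √((-2.5−0)² + (-5−-4)²) = 2.6926; v₂ = distance/dt₂ = 1.0770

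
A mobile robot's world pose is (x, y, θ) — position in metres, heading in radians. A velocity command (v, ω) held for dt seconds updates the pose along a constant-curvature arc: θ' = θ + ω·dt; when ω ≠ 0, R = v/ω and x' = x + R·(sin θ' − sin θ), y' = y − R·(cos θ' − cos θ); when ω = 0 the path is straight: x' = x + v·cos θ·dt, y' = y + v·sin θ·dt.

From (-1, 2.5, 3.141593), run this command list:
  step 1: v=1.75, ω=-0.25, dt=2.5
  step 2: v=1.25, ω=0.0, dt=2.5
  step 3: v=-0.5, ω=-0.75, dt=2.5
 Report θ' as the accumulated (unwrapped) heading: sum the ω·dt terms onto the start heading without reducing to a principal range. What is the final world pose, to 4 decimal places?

step 1: θ'=2.5166 (R=-7.0000) → pose (-5.0957, 3.8233, 2.5166)
step 2: θ'=2.5166 (straight) → pose (-7.6299, 5.6517, 2.5166)
step 3: θ'=0.6416 (R=0.6667) → pose (-7.6210, 4.5769, 0.6416)

(-7.6210, 4.5769, 0.6416)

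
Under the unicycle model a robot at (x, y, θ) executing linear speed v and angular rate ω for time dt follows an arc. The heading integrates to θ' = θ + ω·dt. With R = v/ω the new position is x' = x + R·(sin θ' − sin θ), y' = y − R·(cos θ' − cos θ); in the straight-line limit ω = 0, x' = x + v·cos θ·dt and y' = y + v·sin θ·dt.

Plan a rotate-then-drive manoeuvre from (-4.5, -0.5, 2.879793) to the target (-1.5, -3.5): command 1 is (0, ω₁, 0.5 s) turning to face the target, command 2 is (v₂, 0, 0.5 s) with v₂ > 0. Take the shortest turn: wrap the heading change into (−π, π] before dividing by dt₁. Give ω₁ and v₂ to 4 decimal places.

heading to target = atan2(-3.5−-0.5, -1.5−-4.5) = -0.7854
Δθ = wrap(-0.7854 − 2.8798) = 2.6180; ω₁ = Δθ/dt₁ = 5.2360
distance = √((-1.5−-4.5)² + (-3.5−-0.5)²) = 4.2426; v₂ = distance/dt₂ = 8.4853

ω₁ = 5.2360, v₂ = 8.4853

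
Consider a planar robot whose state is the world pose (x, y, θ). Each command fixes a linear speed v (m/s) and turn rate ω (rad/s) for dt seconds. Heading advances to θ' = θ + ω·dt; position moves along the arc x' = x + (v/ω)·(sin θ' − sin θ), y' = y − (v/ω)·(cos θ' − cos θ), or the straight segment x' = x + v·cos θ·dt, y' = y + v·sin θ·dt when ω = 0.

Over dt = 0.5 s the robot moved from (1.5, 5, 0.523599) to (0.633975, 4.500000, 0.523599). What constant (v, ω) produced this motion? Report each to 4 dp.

v = -2.0000, ω = 0.0000

Δθ = 0.523599 − 0.523599 = 0.000000
ω = Δθ/dt = 0.000000/0.5 = 0.0000
ω = 0 → v = (Δx·cos θ + Δy·sin θ)/dt = -2.0000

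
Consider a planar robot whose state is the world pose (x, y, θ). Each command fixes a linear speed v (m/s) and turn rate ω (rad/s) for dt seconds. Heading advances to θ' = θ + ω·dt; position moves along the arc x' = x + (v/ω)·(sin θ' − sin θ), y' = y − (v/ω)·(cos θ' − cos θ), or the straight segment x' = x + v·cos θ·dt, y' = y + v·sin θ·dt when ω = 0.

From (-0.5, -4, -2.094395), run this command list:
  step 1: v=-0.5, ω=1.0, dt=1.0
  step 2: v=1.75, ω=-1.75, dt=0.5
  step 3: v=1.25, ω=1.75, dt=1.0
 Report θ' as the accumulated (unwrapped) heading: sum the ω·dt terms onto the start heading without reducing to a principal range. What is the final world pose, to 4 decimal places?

step 1: θ'=-1.0944 (R=-0.5000) → pose (-0.4887, -3.5207, -1.0944)
step 2: θ'=-1.9694 (R=-1.0000) → pose (-0.4557, -4.3674, -1.9694)
step 3: θ'=-0.2194 (R=0.7143) → pose (0.0471, -5.3418, -0.2194)

(0.0471, -5.3418, -0.2194)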